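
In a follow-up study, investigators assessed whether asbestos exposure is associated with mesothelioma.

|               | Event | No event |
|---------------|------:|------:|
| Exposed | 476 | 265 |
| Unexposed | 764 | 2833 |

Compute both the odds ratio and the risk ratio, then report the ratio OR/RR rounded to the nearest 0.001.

2.202

Cells: a = 476, b = 265, c = 764, d = 2833.
OR = (476·2833)/(265·764) = 1348508/202460 = 6.66061
Risk in exposed = 476/741 = 0.64238; risk in unexposed = 764/3597 = 0.21240; RR = 3.02438
OR/RR = 6.66061 / 3.02438 = 2.20231
The outcome is not rare, so the OR lies further from 1 than the RR.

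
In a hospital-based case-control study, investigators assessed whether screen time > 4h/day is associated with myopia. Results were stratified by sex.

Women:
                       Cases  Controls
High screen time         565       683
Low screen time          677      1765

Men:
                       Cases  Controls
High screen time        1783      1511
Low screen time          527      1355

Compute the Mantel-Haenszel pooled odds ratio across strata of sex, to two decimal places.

2.64

OR_MH = Σ(aᵢdᵢ/nᵢ) / Σ(bᵢcᵢ/nᵢ), where nᵢ is the stratum total.
Stratum 1 (Women): n = 3690; a·d/n = 565·1765/3690 = 270.2507; b·c/n = 683·677/3690 = 125.3092
Stratum 2 (Men): n = 5176; a·d/n = 1783·1355/5176 = 466.7629; b·c/n = 1511·527/5176 = 153.8441
OR_MH = (270.2507 + 466.7629) / (125.3092 + 153.8441) = 737.0136 / 279.1533 = 2.64018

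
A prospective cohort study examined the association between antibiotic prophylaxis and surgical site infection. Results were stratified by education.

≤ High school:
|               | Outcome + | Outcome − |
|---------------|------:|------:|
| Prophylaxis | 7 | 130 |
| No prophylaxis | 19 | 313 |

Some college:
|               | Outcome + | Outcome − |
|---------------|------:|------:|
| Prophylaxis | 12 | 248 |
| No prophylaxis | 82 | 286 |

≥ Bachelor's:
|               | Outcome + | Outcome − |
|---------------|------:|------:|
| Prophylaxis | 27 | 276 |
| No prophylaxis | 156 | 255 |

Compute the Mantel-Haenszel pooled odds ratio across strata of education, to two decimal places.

OR_MH = Σ(aᵢdᵢ/nᵢ) / Σ(bᵢcᵢ/nᵢ), where nᵢ is the stratum total.
Stratum 1 (≤ High school): n = 469; a·d/n = 7·313/469 = 4.6716; b·c/n = 130·19/469 = 5.2665
Stratum 2 (Some college): n = 628; a·d/n = 12·286/628 = 5.4650; b·c/n = 248·82/628 = 32.3822
Stratum 3 (≥ Bachelor's): n = 714; a·d/n = 27·255/714 = 9.6429; b·c/n = 276·156/714 = 60.3025
OR_MH = (4.6716 + 5.4650 + 9.6429) / (5.2665 + 32.3822 + 60.3025) = 19.7795 / 97.9512 = 0.20193

0.20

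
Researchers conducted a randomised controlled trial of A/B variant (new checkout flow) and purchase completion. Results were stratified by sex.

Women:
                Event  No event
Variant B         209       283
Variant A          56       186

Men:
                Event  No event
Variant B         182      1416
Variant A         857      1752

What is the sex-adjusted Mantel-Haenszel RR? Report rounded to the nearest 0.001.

0.501

RR_MH = Σ(aᵢ·n₀ᵢ/nᵢ) / Σ(cᵢ·n₁ᵢ/nᵢ), with n₁ᵢ = aᵢ+bᵢ (exposed), n₀ᵢ = cᵢ+dᵢ (unexposed), nᵢ = n₁ᵢ+n₀ᵢ.
Stratum 1 (Women): n₁ = 492, n₀ = 242, n = 734; a·n₀/n = 209·242/734 = 68.9074; c·n₁/n = 56·492/734 = 37.5368
Stratum 2 (Men): n₁ = 1598, n₀ = 2609, n = 4207; a·n₀/n = 182·2609/4207 = 112.8686; c·n₁/n = 857·1598/4207 = 325.5256
RR_MH = (68.9074 + 112.8686) / (37.5368 + 325.5256) = 181.7759 / 363.0623 = 0.50067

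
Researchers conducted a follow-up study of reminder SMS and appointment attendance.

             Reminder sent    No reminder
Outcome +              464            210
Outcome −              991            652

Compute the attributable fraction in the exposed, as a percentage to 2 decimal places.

23.61

Reading the table with exposure as columns: a = 464 (Reminder sent, case), b = 991 (Reminder sent, non-case), c = 210 (No reminder, case), d = 652.
Risk in exposed = 464/1455 = 0.31890; risk in unexposed = 210/862 = 0.24362.
RR = 0.31890/0.24362 = 1.30901
AR% = (RR − 1)/RR × 100 = (1.30901 − 1)/1.30901 × 100 = 23.6064%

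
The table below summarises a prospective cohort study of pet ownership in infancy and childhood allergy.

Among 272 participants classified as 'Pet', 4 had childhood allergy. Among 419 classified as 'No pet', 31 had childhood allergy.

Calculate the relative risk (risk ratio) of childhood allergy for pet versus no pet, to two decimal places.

0.20

From the description: a = 4, b = 268, c = 31, d = 388.
Risk in exposed = 4/272 = 0.01471; risk in unexposed = 31/419 = 0.07399.
RR = 0.01471 / 0.07399 = 0.19877
The risk is 80% lower among the exposed than among the unexposed.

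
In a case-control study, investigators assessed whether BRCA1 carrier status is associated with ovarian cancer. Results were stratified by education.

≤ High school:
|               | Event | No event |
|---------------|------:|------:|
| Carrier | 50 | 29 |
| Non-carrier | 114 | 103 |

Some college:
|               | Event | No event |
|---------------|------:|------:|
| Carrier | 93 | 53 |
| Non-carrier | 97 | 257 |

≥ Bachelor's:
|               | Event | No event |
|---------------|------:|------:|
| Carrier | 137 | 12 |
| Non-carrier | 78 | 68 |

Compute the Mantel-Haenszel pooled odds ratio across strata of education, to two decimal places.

3.93

OR_MH = Σ(aᵢdᵢ/nᵢ) / Σ(bᵢcᵢ/nᵢ), where nᵢ is the stratum total.
Stratum 1 (≤ High school): n = 296; a·d/n = 50·103/296 = 17.3986; b·c/n = 29·114/296 = 11.1689
Stratum 2 (Some college): n = 500; a·d/n = 93·257/500 = 47.8020; b·c/n = 53·97/500 = 10.2820
Stratum 3 (≥ Bachelor's): n = 295; a·d/n = 137·68/295 = 31.5797; b·c/n = 12·78/295 = 3.1729
OR_MH = (17.3986 + 47.8020 + 31.5797) / (11.1689 + 10.2820 + 3.1729) = 96.7803 / 24.6238 = 3.93036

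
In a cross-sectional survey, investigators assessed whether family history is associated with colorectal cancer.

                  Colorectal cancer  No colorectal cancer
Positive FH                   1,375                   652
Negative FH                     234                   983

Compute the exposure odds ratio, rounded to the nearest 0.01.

Cells: a = 1375, b = 652, c = 234, d = 983.
OR = (a·d)/(b·c) = (1375 × 983) / (652 × 234) = 1351625 / 152568 = 8.85916
The odds of colorectal cancer are about 8.86 times as high in the positive fh group.

8.86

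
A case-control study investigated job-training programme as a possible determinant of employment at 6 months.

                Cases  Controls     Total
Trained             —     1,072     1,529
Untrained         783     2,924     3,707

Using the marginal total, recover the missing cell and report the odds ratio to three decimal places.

The missing cell is in the exposed row: 1529 − 1072 = 457.
So a = 457, b = 1072, c = 783, d = 2924.
OR = (a·d)/(b·c) = (457 × 2924) / (1072 × 783) = 1336268 / 839376 = 1.59198

1.592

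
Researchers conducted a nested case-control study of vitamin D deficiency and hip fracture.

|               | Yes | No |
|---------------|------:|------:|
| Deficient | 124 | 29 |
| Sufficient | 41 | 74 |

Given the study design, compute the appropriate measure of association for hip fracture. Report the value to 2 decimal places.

7.72

Cells: a = 124, b = 29, c = 41, d = 74.
This is a nested case-control study: participants were sampled on outcome status, so risks in the source population cannot be estimated directly — relative risk is not valid here. The odds ratio is the appropriate measure.
OR = (a·d)/(b·c) = (124 × 74) / (29 × 41) = 9176 / 1189 = 7.71741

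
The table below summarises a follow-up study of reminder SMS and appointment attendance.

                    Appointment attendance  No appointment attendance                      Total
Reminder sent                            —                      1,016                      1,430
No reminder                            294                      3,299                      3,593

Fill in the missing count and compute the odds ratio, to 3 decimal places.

The missing cell is in the exposed row: 1430 − 1016 = 414.
So a = 414, b = 1016, c = 294, d = 3299.
OR = (a·d)/(b·c) = (414 × 3299) / (1016 × 294) = 1365786 / 298704 = 4.57237

4.572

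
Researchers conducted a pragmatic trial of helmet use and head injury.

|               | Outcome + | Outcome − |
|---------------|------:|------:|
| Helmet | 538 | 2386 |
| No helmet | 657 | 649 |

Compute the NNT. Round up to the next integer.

Risk in treated group = 538/2924 = 0.18399; risk in control = 657/1306 = 0.50306.
Absolute risk reduction = 0.50306 − 0.18399 = 0.31907
NNT = 1 / ARR = 1 / 0.31907 = 3.134 → round up → 4

4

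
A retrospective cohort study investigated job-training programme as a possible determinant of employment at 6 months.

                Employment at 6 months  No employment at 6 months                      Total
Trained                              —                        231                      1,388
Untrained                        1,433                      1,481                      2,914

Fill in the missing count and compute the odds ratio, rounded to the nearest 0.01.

5.18

The missing cell is in the exposed row: 1388 − 231 = 1157.
So a = 1157, b = 231, c = 1433, d = 1481.
OR = (a·d)/(b·c) = (1157 × 1481) / (231 × 1433) = 1713517 / 331023 = 5.17643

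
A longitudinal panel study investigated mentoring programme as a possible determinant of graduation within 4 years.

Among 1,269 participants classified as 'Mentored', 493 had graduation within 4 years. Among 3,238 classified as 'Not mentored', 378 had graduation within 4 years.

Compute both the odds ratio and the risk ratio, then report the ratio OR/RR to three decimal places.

From the description: a = 493, b = 776, c = 378, d = 2860.
OR = (493·2860)/(776·378) = 1409980/293328 = 4.80684
Risk in exposed = 493/1269 = 0.38849; risk in unexposed = 378/3238 = 0.11674; RR = 3.32790
OR/RR = 4.80684 / 3.32790 = 1.44441
The outcome is not rare, so the OR lies further from 1 than the RR.

1.444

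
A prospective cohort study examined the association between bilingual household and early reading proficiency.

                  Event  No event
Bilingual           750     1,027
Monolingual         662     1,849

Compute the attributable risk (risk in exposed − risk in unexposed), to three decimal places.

0.158

Cells: a = 750, b = 1027, c = 662, d = 1849.
Risk in exposed = 750/1777 = 0.422060; risk in unexposed = 662/2511 = 0.263640.
Risk difference = 0.422060 − 0.263640 = 0.158420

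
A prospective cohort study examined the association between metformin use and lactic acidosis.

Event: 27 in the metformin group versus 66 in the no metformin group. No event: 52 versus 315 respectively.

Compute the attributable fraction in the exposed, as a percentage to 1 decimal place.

From the description: a = 27, b = 52, c = 66, d = 315.
Risk in exposed = 27/79 = 0.34177; risk in unexposed = 66/381 = 0.17323.
RR = 0.34177/0.17323 = 1.97296
AR% = (RR − 1)/RR × 100 = (1.97296 − 1)/1.97296 × 100 = 49.3147%

49.3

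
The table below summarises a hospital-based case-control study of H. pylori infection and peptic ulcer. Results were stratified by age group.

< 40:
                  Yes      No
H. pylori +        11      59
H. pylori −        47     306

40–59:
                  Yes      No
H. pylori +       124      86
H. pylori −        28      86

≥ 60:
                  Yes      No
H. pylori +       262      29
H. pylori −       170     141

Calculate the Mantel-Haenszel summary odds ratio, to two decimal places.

OR_MH = Σ(aᵢdᵢ/nᵢ) / Σ(bᵢcᵢ/nᵢ), where nᵢ is the stratum total.
Stratum 1 (< 40): n = 423; a·d/n = 11·306/423 = 7.9574; b·c/n = 59·47/423 = 6.5556
Stratum 2 (40–59): n = 324; a·d/n = 124·86/324 = 32.9136; b·c/n = 86·28/324 = 7.4321
Stratum 3 (≥ 60): n = 602; a·d/n = 262·141/602 = 61.3654; b·c/n = 29·170/602 = 8.1894
OR_MH = (7.9574 + 32.9136 + 61.3654) / (6.5556 + 7.4321 + 8.1894) = 102.2365 / 22.1770 = 4.61002

4.61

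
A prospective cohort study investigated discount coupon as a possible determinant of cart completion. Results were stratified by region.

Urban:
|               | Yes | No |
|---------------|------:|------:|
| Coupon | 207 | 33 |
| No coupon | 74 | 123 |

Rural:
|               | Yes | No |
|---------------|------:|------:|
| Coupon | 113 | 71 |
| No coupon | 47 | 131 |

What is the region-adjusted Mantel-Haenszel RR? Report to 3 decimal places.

2.307

RR_MH = Σ(aᵢ·n₀ᵢ/nᵢ) / Σ(cᵢ·n₁ᵢ/nᵢ), with n₁ᵢ = aᵢ+bᵢ (exposed), n₀ᵢ = cᵢ+dᵢ (unexposed), nᵢ = n₁ᵢ+n₀ᵢ.
Stratum 1 (Urban): n₁ = 240, n₀ = 197, n = 437; a·n₀/n = 207·197/437 = 93.3158; c·n₁/n = 74·240/437 = 40.6407
Stratum 2 (Rural): n₁ = 184, n₀ = 178, n = 362; a·n₀/n = 113·178/362 = 55.5635; c·n₁/n = 47·184/362 = 23.8895
RR_MH = (93.3158 + 55.5635) / (40.6407 + 23.8895) = 148.8793 / 64.5302 = 2.30713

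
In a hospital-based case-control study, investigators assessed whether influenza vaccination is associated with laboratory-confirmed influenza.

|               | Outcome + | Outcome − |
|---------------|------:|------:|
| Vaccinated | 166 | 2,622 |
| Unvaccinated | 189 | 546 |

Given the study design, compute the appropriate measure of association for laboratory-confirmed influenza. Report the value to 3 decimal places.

Cells: a = 166, b = 2622, c = 189, d = 546.
This is a hospital-based case-control study: participants were sampled on outcome status, so risks in the source population cannot be estimated directly — relative risk is not valid here. The odds ratio is the appropriate measure.
OR = (a·d)/(b·c) = (166 × 546) / (2622 × 189) = 90636 / 495558 = 0.18290

0.183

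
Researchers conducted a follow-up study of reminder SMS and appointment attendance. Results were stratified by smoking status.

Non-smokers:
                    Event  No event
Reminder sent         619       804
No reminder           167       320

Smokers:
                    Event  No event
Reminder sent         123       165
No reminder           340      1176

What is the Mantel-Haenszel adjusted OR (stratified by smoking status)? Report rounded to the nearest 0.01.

OR_MH = Σ(aᵢdᵢ/nᵢ) / Σ(bᵢcᵢ/nᵢ), where nᵢ is the stratum total.
Stratum 1 (Non-smokers): n = 1910; a·d/n = 619·320/1910 = 103.7068; b·c/n = 804·167/1910 = 70.2974
Stratum 2 (Smokers): n = 1804; a·d/n = 123·1176/1804 = 80.1818; b·c/n = 165·340/1804 = 31.0976
OR_MH = (103.7068 + 80.1818) / (70.2974 + 31.0976) = 183.8886 / 101.3949 = 1.81359

1.81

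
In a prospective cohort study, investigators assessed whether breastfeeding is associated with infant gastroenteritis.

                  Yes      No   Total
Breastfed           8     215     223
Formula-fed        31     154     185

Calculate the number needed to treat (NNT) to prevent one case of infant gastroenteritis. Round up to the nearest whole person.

Risk in treated group = 8/223 = 0.03587; risk in control = 31/185 = 0.16757.
Absolute risk reduction = 0.16757 − 0.03587 = 0.13169
NNT = 1 / ARR = 1 / 0.13169 = 7.593 → round up → 8

8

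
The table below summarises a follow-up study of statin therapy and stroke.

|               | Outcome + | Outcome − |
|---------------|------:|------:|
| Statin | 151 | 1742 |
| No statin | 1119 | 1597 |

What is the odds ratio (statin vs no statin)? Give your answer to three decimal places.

0.124

Cells: a = 151, b = 1742, c = 1119, d = 1597.
OR = (a·d)/(b·c) = (151 × 1597) / (1742 × 1119) = 241147 / 1949298 = 0.12371
Exposure is associated with lower odds of stroke (OR = 0.12 < 1).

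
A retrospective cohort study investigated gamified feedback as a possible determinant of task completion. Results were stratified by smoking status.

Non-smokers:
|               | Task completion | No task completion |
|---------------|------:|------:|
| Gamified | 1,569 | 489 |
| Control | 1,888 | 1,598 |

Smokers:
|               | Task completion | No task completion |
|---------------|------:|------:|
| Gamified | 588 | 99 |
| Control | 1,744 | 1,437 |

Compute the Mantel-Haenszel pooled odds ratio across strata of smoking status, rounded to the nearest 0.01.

3.18

OR_MH = Σ(aᵢdᵢ/nᵢ) / Σ(bᵢcᵢ/nᵢ), where nᵢ is the stratum total.
Stratum 1 (Non-smokers): n = 5544; a·d/n = 1569·1598/5544 = 452.2478; b·c/n = 489·1888/5544 = 166.5281
Stratum 2 (Smokers): n = 3868; a·d/n = 588·1437/3868 = 218.4478; b·c/n = 99·1744/3868 = 44.6370
OR_MH = (452.2478 + 218.4478) / (166.5281 + 44.6370) = 670.6956 / 211.1652 = 3.17617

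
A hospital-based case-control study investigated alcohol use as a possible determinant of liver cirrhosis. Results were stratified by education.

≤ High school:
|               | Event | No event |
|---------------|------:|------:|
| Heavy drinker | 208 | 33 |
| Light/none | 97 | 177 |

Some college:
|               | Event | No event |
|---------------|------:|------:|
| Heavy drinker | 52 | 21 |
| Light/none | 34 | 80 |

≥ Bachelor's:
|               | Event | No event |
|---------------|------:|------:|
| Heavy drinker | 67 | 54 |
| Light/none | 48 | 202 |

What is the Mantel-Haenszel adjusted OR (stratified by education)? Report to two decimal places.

7.65

OR_MH = Σ(aᵢdᵢ/nᵢ) / Σ(bᵢcᵢ/nᵢ), where nᵢ is the stratum total.
Stratum 1 (≤ High school): n = 515; a·d/n = 208·177/515 = 71.4874; b·c/n = 33·97/515 = 6.2155
Stratum 2 (Some college): n = 187; a·d/n = 52·80/187 = 22.2460; b·c/n = 21·34/187 = 3.8182
Stratum 3 (≥ Bachelor's): n = 371; a·d/n = 67·202/371 = 36.4798; b·c/n = 54·48/371 = 6.9865
OR_MH = (71.4874 + 22.2460 + 36.4798) / (6.2155 + 3.8182 + 6.9865) = 130.2132 / 17.0202 = 7.65049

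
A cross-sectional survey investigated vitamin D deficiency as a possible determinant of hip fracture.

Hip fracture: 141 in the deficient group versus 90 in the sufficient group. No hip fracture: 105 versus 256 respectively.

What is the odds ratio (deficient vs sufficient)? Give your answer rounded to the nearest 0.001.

3.820

From the description: a = 141, b = 105, c = 90, d = 256.
OR = (a·d)/(b·c) = (141 × 256) / (105 × 90) = 36096 / 9450 = 3.81968
The odds of hip fracture are about 3.82 times as high in the deficient group.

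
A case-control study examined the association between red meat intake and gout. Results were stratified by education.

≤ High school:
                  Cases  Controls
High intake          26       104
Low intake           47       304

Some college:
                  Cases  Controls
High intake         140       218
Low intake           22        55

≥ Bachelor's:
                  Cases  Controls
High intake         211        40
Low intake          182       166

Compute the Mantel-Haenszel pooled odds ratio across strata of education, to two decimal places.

OR_MH = Σ(aᵢdᵢ/nᵢ) / Σ(bᵢcᵢ/nᵢ), where nᵢ is the stratum total.
Stratum 1 (≤ High school): n = 481; a·d/n = 26·304/481 = 16.4324; b·c/n = 104·47/481 = 10.1622
Stratum 2 (Some college): n = 435; a·d/n = 140·55/435 = 17.7011; b·c/n = 218·22/435 = 11.0253
Stratum 3 (≥ Bachelor's): n = 599; a·d/n = 211·166/599 = 58.4741; b·c/n = 40·182/599 = 12.1536
OR_MH = (16.4324 + 17.7011 + 58.4741) / (10.1622 + 11.0253 + 12.1536) = 92.6077 / 33.3410 = 2.77759

2.78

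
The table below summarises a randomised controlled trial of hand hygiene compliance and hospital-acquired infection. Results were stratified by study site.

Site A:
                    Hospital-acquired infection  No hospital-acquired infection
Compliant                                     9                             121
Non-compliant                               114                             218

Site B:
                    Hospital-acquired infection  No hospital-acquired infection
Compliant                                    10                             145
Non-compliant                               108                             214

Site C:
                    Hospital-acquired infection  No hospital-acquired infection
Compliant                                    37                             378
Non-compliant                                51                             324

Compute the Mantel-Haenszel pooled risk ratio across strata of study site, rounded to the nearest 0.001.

0.328

RR_MH = Σ(aᵢ·n₀ᵢ/nᵢ) / Σ(cᵢ·n₁ᵢ/nᵢ), with n₁ᵢ = aᵢ+bᵢ (exposed), n₀ᵢ = cᵢ+dᵢ (unexposed), nᵢ = n₁ᵢ+n₀ᵢ.
Stratum 1 (Site A): n₁ = 130, n₀ = 332, n = 462; a·n₀/n = 9·332/462 = 6.4675; c·n₁/n = 114·130/462 = 32.0779
Stratum 2 (Site B): n₁ = 155, n₀ = 322, n = 477; a·n₀/n = 10·322/477 = 6.7505; c·n₁/n = 108·155/477 = 35.0943
Stratum 3 (Site C): n₁ = 415, n₀ = 375, n = 790; a·n₀/n = 37·375/790 = 17.5633; c·n₁/n = 51·415/790 = 26.7911
RR_MH = (6.4675 + 6.7505 + 17.5633) / (32.0779 + 35.0943 + 26.7911) = 30.7813 / 93.9634 = 0.32759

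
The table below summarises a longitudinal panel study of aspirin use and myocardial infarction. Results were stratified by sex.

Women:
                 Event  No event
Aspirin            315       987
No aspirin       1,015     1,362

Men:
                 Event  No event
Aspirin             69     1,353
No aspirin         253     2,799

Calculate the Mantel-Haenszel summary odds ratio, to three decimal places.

0.458

OR_MH = Σ(aᵢdᵢ/nᵢ) / Σ(bᵢcᵢ/nᵢ), where nᵢ is the stratum total.
Stratum 1 (Women): n = 3679; a·d/n = 315·1362/3679 = 116.6159; b·c/n = 987·1015/3679 = 272.3036
Stratum 2 (Men): n = 4474; a·d/n = 69·2799/4474 = 43.1674; b·c/n = 1353·253/4474 = 76.5107
OR_MH = (116.6159 + 43.1674) / (272.3036 + 76.5107) = 159.7833 / 348.8143 = 0.45808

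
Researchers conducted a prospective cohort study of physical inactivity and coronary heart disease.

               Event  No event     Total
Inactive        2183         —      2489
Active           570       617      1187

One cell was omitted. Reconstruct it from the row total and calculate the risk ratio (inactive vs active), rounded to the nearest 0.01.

1.83

The missing cell is in the exposed row: 2489 − 2183 = 306.
So a = 2183, b = 306, c = 570, d = 617.
RR = [a/(a+b)] / [c/(c+d)] = (2183/2489) / (570/1187) = 0.87706/0.48020 = 1.82644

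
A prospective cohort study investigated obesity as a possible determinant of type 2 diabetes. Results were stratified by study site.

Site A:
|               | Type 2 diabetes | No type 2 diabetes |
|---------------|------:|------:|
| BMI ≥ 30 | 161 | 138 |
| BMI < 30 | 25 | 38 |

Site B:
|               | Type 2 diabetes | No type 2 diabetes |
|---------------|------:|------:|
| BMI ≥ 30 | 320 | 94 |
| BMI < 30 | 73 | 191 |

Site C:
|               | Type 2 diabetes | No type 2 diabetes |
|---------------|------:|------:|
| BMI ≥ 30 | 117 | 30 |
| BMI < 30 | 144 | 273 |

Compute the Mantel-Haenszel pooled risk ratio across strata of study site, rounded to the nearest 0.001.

2.327

RR_MH = Σ(aᵢ·n₀ᵢ/nᵢ) / Σ(cᵢ·n₁ᵢ/nᵢ), with n₁ᵢ = aᵢ+bᵢ (exposed), n₀ᵢ = cᵢ+dᵢ (unexposed), nᵢ = n₁ᵢ+n₀ᵢ.
Stratum 1 (Site A): n₁ = 299, n₀ = 63, n = 362; a·n₀/n = 161·63/362 = 28.0193; c·n₁/n = 25·299/362 = 20.6492
Stratum 2 (Site B): n₁ = 414, n₀ = 264, n = 678; a·n₀/n = 320·264/678 = 124.6018; c·n₁/n = 73·414/678 = 44.5752
Stratum 3 (Site C): n₁ = 147, n₀ = 417, n = 564; a·n₀/n = 117·417/564 = 86.5053; c·n₁/n = 144·147/564 = 37.5319
RR_MH = (28.0193 + 124.6018 + 86.5053) / (20.6492 + 44.5752 + 37.5319) = 239.1264 / 102.7563 = 2.32712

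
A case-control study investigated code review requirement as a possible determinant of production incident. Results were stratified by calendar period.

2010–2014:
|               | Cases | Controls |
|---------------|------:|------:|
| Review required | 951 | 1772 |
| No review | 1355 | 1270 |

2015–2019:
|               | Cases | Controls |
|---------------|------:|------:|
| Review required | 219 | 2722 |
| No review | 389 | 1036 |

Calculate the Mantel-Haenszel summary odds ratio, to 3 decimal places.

0.402

OR_MH = Σ(aᵢdᵢ/nᵢ) / Σ(bᵢcᵢ/nᵢ), where nᵢ is the stratum total.
Stratum 1 (2010–2014): n = 5348; a·d/n = 951·1270/5348 = 225.8358; b·c/n = 1772·1355/5348 = 448.9641
Stratum 2 (2015–2019): n = 4366; a·d/n = 219·1036/4366 = 51.9661; b·c/n = 2722·389/4366 = 242.5236
OR_MH = (225.8358 + 51.9661) / (448.9641 + 242.5236) = 277.8019 / 691.4877 = 0.40175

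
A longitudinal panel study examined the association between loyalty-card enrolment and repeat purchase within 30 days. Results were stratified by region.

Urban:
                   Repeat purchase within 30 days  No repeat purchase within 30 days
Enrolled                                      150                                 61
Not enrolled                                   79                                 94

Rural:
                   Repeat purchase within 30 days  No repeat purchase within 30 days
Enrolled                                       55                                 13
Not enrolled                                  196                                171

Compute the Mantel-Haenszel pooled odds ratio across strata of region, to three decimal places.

3.169

OR_MH = Σ(aᵢdᵢ/nᵢ) / Σ(bᵢcᵢ/nᵢ), where nᵢ is the stratum total.
Stratum 1 (Urban): n = 384; a·d/n = 150·94/384 = 36.7188; b·c/n = 61·79/384 = 12.5495
Stratum 2 (Rural): n = 435; a·d/n = 55·171/435 = 21.6207; b·c/n = 13·196/435 = 5.8575
OR_MH = (36.7188 + 21.6207) / (12.5495 + 5.8575) = 58.3394 / 18.4070 = 3.16942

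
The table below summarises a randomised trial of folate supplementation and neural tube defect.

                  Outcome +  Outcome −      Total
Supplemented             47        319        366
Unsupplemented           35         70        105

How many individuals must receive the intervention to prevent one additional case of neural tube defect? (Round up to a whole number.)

5

Risk in treated group = 47/366 = 0.12842; risk in control = 35/105 = 0.33333.
Absolute risk reduction = 0.33333 − 0.12842 = 0.20492
NNT = 1 / ARR = 1 / 0.20492 = 4.880 → round up → 5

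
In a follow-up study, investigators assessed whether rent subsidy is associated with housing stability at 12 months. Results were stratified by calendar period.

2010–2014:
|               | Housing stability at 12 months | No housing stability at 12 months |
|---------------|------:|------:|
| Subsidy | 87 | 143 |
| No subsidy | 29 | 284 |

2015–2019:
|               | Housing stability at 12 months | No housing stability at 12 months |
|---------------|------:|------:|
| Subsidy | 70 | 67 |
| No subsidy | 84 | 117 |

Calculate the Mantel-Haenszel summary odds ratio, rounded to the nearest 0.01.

OR_MH = Σ(aᵢdᵢ/nᵢ) / Σ(bᵢcᵢ/nᵢ), where nᵢ is the stratum total.
Stratum 1 (2010–2014): n = 543; a·d/n = 87·284/543 = 45.5028; b·c/n = 143·29/543 = 7.6372
Stratum 2 (2015–2019): n = 338; a·d/n = 70·117/338 = 24.2308; b·c/n = 67·84/338 = 16.6509
OR_MH = (45.5028 + 24.2308) / (7.6372 + 16.6509) = 69.7335 / 24.2881 = 2.87110

2.87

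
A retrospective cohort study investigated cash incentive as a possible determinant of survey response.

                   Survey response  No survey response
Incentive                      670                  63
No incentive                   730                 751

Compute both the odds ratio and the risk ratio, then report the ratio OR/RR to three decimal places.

Cells: a = 670, b = 63, c = 730, d = 751.
OR = (670·751)/(63·730) = 503170/45990 = 10.94086
Risk in exposed = 670/733 = 0.91405; risk in unexposed = 730/1481 = 0.49291; RR = 1.85440
OR/RR = 10.94086 / 1.85440 = 5.89995
The outcome is not rare, so the OR lies further from 1 than the RR.

5.900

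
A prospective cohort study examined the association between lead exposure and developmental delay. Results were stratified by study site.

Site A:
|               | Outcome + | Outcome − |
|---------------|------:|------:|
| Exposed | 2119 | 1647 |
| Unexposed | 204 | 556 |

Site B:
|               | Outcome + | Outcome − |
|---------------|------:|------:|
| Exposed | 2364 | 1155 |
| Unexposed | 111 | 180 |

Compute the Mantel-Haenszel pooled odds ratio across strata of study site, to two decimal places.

3.45

OR_MH = Σ(aᵢdᵢ/nᵢ) / Σ(bᵢcᵢ/nᵢ), where nᵢ is the stratum total.
Stratum 1 (Site A): n = 4526; a·d/n = 2119·556/4526 = 260.3102; b·c/n = 1647·204/4526 = 74.2351
Stratum 2 (Site B): n = 3810; a·d/n = 2364·180/3810 = 111.6850; b·c/n = 1155·111/3810 = 33.6496
OR_MH = (260.3102 + 111.6850) / (74.2351 + 33.6496) = 371.9952 / 107.8847 = 3.44808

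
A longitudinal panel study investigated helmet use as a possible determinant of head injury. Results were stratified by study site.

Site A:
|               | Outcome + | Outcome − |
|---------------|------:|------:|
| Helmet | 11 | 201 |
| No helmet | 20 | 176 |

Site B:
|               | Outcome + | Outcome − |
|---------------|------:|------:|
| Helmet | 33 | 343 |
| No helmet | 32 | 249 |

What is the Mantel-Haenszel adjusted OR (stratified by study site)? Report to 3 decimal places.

0.650

OR_MH = Σ(aᵢdᵢ/nᵢ) / Σ(bᵢcᵢ/nᵢ), where nᵢ is the stratum total.
Stratum 1 (Site A): n = 408; a·d/n = 11·176/408 = 4.7451; b·c/n = 201·20/408 = 9.8529
Stratum 2 (Site B): n = 657; a·d/n = 33·249/657 = 12.5068; b·c/n = 343·32/657 = 16.7062
OR_MH = (4.7451 + 12.5068) / (9.8529 + 16.7062) = 17.2519 / 26.5592 = 0.64957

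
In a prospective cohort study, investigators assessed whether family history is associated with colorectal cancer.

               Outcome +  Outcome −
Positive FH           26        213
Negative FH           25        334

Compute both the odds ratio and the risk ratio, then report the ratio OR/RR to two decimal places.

Cells: a = 26, b = 213, c = 25, d = 334.
OR = (26·334)/(213·25) = 8684/5325 = 1.63080
Risk in exposed = 26/239 = 0.10879; risk in unexposed = 25/359 = 0.06964; RR = 1.56218
OR/RR = 1.63080 / 1.56218 = 1.04393
The outcome is not rare, so the OR lies further from 1 than the RR.

1.04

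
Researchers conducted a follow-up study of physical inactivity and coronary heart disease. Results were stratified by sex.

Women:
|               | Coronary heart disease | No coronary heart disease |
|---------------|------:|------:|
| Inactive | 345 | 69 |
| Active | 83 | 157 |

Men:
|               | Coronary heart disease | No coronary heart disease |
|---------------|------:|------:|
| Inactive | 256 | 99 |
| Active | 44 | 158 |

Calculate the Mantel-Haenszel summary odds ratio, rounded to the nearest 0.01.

9.38

OR_MH = Σ(aᵢdᵢ/nᵢ) / Σ(bᵢcᵢ/nᵢ), where nᵢ is the stratum total.
Stratum 1 (Women): n = 654; a·d/n = 345·157/654 = 82.8211; b·c/n = 69·83/654 = 8.7569
Stratum 2 (Men): n = 557; a·d/n = 256·158/557 = 72.6176; b·c/n = 99·44/557 = 7.8205
OR_MH = (82.8211 + 72.6176) / (8.7569 + 7.8205) = 155.4387 / 16.5773 = 9.37657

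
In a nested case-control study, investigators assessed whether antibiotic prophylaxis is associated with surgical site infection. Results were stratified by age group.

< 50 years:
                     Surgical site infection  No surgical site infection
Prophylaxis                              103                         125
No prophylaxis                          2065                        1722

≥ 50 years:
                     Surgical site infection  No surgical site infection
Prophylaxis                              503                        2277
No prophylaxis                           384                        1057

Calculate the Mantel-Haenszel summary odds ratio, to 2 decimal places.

OR_MH = Σ(aᵢdᵢ/nᵢ) / Σ(bᵢcᵢ/nᵢ), where nᵢ is the stratum total.
Stratum 1 (< 50 years): n = 4015; a·d/n = 103·1722/4015 = 44.1758; b·c/n = 125·2065/4015 = 64.2902
Stratum 2 (≥ 50 years): n = 4221; a·d/n = 503·1057/4221 = 125.9585; b·c/n = 2277·384/4221 = 207.1471
OR_MH = (44.1758 + 125.9585) / (64.2902 + 207.1471) = 170.1344 / 271.4373 = 0.62679

0.63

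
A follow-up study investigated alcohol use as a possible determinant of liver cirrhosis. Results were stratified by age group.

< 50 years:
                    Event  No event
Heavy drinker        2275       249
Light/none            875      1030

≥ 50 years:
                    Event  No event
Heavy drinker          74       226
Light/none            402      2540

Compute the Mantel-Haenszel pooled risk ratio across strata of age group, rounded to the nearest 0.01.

RR_MH = Σ(aᵢ·n₀ᵢ/nᵢ) / Σ(cᵢ·n₁ᵢ/nᵢ), with n₁ᵢ = aᵢ+bᵢ (exposed), n₀ᵢ = cᵢ+dᵢ (unexposed), nᵢ = n₁ᵢ+n₀ᵢ.
Stratum 1 (< 50 years): n₁ = 2524, n₀ = 1905, n = 4429; a·n₀/n = 2275·1905/4429 = 978.5222; c·n₁/n = 875·2524/4429 = 498.6453
Stratum 2 (≥ 50 years): n₁ = 300, n₀ = 2942, n = 3242; a·n₀/n = 74·2942/3242 = 67.1524; c·n₁/n = 402·300/3242 = 37.1993
RR_MH = (978.5222 + 67.1524) / (498.6453 + 37.1993) = 1045.6746 / 535.8446 = 1.95145

1.95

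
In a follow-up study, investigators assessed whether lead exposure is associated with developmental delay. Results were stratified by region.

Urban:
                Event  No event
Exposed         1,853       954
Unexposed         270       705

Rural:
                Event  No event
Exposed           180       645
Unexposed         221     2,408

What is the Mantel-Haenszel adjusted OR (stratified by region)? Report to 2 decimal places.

OR_MH = Σ(aᵢdᵢ/nᵢ) / Σ(bᵢcᵢ/nᵢ), where nᵢ is the stratum total.
Stratum 1 (Urban): n = 3782; a·d/n = 1853·705/3782 = 345.4164; b·c/n = 954·270/3782 = 68.1068
Stratum 2 (Rural): n = 3454; a·d/n = 180·2408/3454 = 125.4893; b·c/n = 645·221/3454 = 41.2695
OR_MH = (345.4164 + 125.4893) / (68.1068 + 41.2695) = 470.9057 / 109.3764 = 4.30537

4.31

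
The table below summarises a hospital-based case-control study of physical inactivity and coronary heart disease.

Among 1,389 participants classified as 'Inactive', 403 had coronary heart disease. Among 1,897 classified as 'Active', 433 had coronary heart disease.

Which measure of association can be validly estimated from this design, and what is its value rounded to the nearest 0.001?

From the description: a = 403, b = 986, c = 433, d = 1464.
This is a hospital-based case-control study: participants were sampled on outcome status, so risks in the source population cannot be estimated directly — relative risk is not valid here. The odds ratio is the appropriate measure.
OR = (a·d)/(b·c) = (403 × 1464) / (986 × 433) = 589992 / 426938 = 1.38191

1.382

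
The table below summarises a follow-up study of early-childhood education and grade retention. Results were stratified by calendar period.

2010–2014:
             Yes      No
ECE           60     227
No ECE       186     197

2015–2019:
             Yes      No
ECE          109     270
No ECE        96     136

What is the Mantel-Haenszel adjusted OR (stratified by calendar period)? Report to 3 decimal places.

OR_MH = Σ(aᵢdᵢ/nᵢ) / Σ(bᵢcᵢ/nᵢ), where nᵢ is the stratum total.
Stratum 1 (2010–2014): n = 670; a·d/n = 60·197/670 = 17.6418; b·c/n = 227·186/670 = 63.0179
Stratum 2 (2015–2019): n = 611; a·d/n = 109·136/611 = 24.2619; b·c/n = 270·96/611 = 42.4223
OR_MH = (17.6418 + 24.2619) / (63.0179 + 42.4223) = 41.9037 / 105.4402 = 0.39742

0.397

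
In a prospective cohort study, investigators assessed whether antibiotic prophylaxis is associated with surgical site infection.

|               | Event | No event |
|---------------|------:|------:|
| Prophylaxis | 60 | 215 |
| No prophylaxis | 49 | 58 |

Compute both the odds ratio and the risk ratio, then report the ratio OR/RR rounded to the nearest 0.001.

Cells: a = 60, b = 215, c = 49, d = 58.
OR = (60·58)/(215·49) = 3480/10535 = 0.33033
Risk in exposed = 60/275 = 0.21818; risk in unexposed = 49/107 = 0.45794; RR = 0.47644
OR/RR = 0.33033 / 0.47644 = 0.69333
The outcome is not rare, so the OR lies further from 1 than the RR.

0.693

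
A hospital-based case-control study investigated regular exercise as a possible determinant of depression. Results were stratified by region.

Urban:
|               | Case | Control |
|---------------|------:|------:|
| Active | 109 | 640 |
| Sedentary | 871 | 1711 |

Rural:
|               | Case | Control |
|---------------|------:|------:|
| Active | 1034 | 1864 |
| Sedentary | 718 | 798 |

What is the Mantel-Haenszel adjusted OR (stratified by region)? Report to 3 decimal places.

OR_MH = Σ(aᵢdᵢ/nᵢ) / Σ(bᵢcᵢ/nᵢ), where nᵢ is the stratum total.
Stratum 1 (Urban): n = 3331; a·d/n = 109·1711/3331 = 55.9889; b·c/n = 640·871/3331 = 167.3491
Stratum 2 (Rural): n = 4414; a·d/n = 1034·798/4414 = 186.9352; b·c/n = 1864·718/4414 = 303.2062
OR_MH = (55.9889 + 186.9352) / (167.3491 + 303.2062) = 242.9241 / 470.5553 = 0.51625

0.516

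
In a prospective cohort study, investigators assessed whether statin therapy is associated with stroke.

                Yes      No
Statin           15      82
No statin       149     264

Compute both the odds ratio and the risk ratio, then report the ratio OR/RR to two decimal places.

Cells: a = 15, b = 82, c = 149, d = 264.
OR = (15·264)/(82·149) = 3960/12218 = 0.32411
Risk in exposed = 15/97 = 0.15464; risk in unexposed = 149/413 = 0.36077; RR = 0.42863
OR/RR = 0.32411 / 0.42863 = 0.75616
The outcome is not rare, so the OR lies further from 1 than the RR.

0.76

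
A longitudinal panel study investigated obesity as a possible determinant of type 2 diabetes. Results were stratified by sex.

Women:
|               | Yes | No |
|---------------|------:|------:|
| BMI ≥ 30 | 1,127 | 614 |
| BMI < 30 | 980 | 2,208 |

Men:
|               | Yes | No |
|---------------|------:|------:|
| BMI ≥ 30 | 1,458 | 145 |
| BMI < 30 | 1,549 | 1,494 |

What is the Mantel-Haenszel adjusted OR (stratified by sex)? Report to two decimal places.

OR_MH = Σ(aᵢdᵢ/nᵢ) / Σ(bᵢcᵢ/nᵢ), where nᵢ is the stratum total.
Stratum 1 (Women): n = 4929; a·d/n = 1127·2208/4929 = 504.8521; b·c/n = 614·980/4929 = 122.0775
Stratum 2 (Men): n = 4646; a·d/n = 1458·1494/4646 = 468.8446; b·c/n = 145·1549/4646 = 48.3437
OR_MH = (504.8521 + 468.8446) / (122.0775 + 48.3437) = 973.6967 / 170.4212 = 5.71347

5.71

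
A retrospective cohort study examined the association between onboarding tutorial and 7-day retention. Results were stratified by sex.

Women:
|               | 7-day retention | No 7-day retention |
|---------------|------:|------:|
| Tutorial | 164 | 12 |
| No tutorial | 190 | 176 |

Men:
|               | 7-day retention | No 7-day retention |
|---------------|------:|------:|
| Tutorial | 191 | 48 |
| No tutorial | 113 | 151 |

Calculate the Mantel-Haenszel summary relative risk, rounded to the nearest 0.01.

RR_MH = Σ(aᵢ·n₀ᵢ/nᵢ) / Σ(cᵢ·n₁ᵢ/nᵢ), with n₁ᵢ = aᵢ+bᵢ (exposed), n₀ᵢ = cᵢ+dᵢ (unexposed), nᵢ = n₁ᵢ+n₀ᵢ.
Stratum 1 (Women): n₁ = 176, n₀ = 366, n = 542; a·n₀/n = 164·366/542 = 110.7454; c·n₁/n = 190·176/542 = 61.6974
Stratum 2 (Men): n₁ = 239, n₀ = 264, n = 503; a·n₀/n = 191·264/503 = 100.2465; c·n₁/n = 113·239/503 = 53.6918
RR_MH = (110.7454 + 100.2465) / (61.6974 + 53.6918) = 210.9919 / 115.3893 = 1.82852

1.83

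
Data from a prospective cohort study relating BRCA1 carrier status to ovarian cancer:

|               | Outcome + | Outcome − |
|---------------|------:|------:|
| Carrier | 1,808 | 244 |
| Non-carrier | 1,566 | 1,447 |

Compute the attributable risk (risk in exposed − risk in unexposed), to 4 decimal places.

0.3613

Cells: a = 1808, b = 244, c = 1566, d = 1447.
Risk in exposed = 1808/2052 = 0.881092; risk in unexposed = 1566/3013 = 0.519748.
Risk difference = 0.881092 − 0.519748 = 0.361344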